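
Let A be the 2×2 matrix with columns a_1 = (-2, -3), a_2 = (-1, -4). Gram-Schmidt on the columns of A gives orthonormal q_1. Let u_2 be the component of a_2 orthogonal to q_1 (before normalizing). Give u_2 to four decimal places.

u_2 = (1.1538, -0.7692)

a_1 = (-2, -3); ‖a_1‖ = 3.6056, so q_1 = (-0.5547, -0.8321).
q_1·a_2 = (-0.5547)·(-1) + (-0.8321)·(-4) = 3.8829.
u_2 = a_2 − 3.8829·q_1 = (1.1538, -0.7692).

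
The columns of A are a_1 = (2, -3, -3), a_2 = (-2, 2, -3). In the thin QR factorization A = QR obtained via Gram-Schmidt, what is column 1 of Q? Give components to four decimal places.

a_1 = (2, -3, -3); ‖a_1‖ = 4.6904, so e_1 = (0.4264, -0.6396, -0.6396).

e_1 = (0.4264, -0.6396, -0.6396)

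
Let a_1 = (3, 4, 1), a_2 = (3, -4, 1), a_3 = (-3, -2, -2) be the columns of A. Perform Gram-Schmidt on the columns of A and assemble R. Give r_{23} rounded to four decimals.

a_1 = (3, 4, 1); ‖a_1‖ = 5.0990, so e_1 = (0.5883, 0.7845, 0.1961).
e_1·a_2 = 0.5883·3 + 0.7845·(-4) + 0.1961·1 = -1.1767.
u_2 = a_2 + 1.1767·e_1 = (3.6923, -3.0769, 1.2308).
‖u_2‖ = 4.9614, so e_2 = (0.7442, -0.6202, 0.2481).
r_{23} = e_2·a_3 = -1.4884.

r_{23} = -1.4884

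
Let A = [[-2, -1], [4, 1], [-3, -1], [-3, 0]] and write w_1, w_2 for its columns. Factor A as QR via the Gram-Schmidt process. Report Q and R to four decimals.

w_1 = (-2, 4, -3, -3); ‖w_1‖ = 6.1644, so e_1 = (-0.3244, 0.6489, -0.4867, -0.4867).
e_1·w_2 = (-0.3244)·(-1) + 0.6489·1 + (-0.4867)·(-1) + (-0.4867)·0 = 1.4600.
u_2 = w_2 − 1.4600·e_1 = (-0.5263, 0.0526, -0.2895, 0.7105).
‖u_2‖ = 0.9319, so e_2 = (-0.5648, 0.0565, -0.3106, 0.7625).

Q = [[-0.3244, -0.5648], [0.6489, 0.0565], [-0.4867, -0.3106], [-0.4867, 0.7625]], R = [[6.1644, 1.4600], [0.0000, 0.9319]]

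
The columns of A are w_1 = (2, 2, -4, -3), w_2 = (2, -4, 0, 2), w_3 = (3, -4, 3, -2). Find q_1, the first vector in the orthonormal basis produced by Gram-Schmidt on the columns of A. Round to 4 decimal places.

q_1 = (0.3482, 0.3482, -0.6963, -0.5222)

w_1 = (2, 2, -4, -3); ‖w_1‖ = 5.7446, so q_1 = (0.3482, 0.3482, -0.6963, -0.5222).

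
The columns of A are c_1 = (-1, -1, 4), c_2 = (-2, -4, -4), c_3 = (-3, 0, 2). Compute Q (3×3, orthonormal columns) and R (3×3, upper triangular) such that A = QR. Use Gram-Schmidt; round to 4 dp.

Q = [[-0.2357, -0.4632, -0.8544], [-0.2357, -0.8256, 0.5126], [0.9428, -0.3222, -0.0854]], R = [[4.2426, -2.3570, 2.5927], [0.0000, 5.5176, 0.7451], [0.0000, 0.0000, 2.3922]]

c_1 = (-1, -1, 4); ‖c_1‖ = 4.2426, so e_1 = (-0.2357, -0.2357, 0.9428).
e_1·c_2 = (-0.2357)·(-2) + (-0.2357)·(-4) + 0.9428·(-4) = -2.3570.
u_2 = c_2 + 2.3570·e_1 = (-2.5556, -4.5556, -1.7778).
‖u_2‖ = 5.5176, so e_2 = (-0.4632, -0.8256, -0.3222).
e_1·c_3 = (-0.2357)·(-3) + (-0.2357)·0 + 0.9428·2 = 2.5927; e_2·c_3 = (-0.4632)·(-3) + (-0.8256)·0 + (-0.3222)·2 = 0.7451.
u_3 = c_3 − 2.5927·e_1 − 0.7451·e_2 = (-2.0438, 1.2263, -0.2044).
‖u_3‖ = 2.3922, so e_3 = (-0.8544, 0.5126, -0.0854).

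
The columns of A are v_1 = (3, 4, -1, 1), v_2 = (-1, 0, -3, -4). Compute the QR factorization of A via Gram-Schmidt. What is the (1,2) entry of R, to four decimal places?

r_{12} = -0.7698

q_1 = v_1/‖v_1‖ = (3, 4, -1, 1)/5.1962 = (0.5774, 0.7698, -0.1925, 0.1925).
r_{12} = q_1·v_2 = -0.7698.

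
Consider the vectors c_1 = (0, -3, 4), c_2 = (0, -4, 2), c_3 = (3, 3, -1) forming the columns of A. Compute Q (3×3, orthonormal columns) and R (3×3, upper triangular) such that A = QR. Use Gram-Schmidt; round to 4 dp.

c_1 = (0, -3, 4); ‖c_1‖ = 5.0000, so e_1 = (0.0000, -0.6000, 0.8000).
e_1·c_2 = 0.0000·0 + (-0.6000)·(-4) + 0.8000·2 = 4.0000.
u_2 = c_2 − 4.0000·e_1 = (0.0000, -1.6000, -1.2000).
‖u_2‖ = 2.0000, so e_2 = (0.0000, -0.8000, -0.6000).
e_1·c_3 = 0.0000·3 + (-0.6000)·3 + 0.8000·(-1) = -2.6000; e_2·c_3 = 0.0000·3 + (-0.8000)·3 + (-0.6000)·(-1) = -1.8000.
u_3 = c_3 + 2.6000·e_1 + 1.8000·e_2 = (3.0000, 0.0000, 0.0000).
‖u_3‖ = 3.0000, so e_3 = (1.0000, 0.0000, 0.0000).

Q = [[0.0000, 0.0000, 1.0000], [-0.6000, -0.8000, 0.0000], [0.8000, -0.6000, 0.0000]], R = [[5.0000, 4.0000, -2.6000], [0.0000, 2.0000, -1.8000], [0.0000, 0.0000, 3.0000]]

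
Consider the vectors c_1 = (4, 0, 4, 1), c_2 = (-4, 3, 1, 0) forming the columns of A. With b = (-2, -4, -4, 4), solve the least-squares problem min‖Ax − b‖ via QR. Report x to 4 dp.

x = (-0.8627, -0.7059)

c_1 = (4, 0, 4, 1); ‖c_1‖ = 5.7446, so q_1 = (0.6963, 0.0000, 0.6963, 0.1741).
q_1·c_2 = 0.6963·(-4) + 0.0000·3 + 0.6963·1 + 0.1741·0 = -2.0889.
u_2 = c_2 + 2.0889·q_1 = (-2.5455, 3.0000, 2.4545, 0.3636).
‖u_2‖ = 4.6515, so q_2 = (-0.5472, 0.6450, 0.5277, 0.0782).
Qᵀb = (-3.4816, -3.2834).
Back-substitute: x_2 = -3.2834/4.6515 = -0.7059.
x_1 = (-3.4816 + 2.0889·(-0.7059))/5.7446 = -0.8627.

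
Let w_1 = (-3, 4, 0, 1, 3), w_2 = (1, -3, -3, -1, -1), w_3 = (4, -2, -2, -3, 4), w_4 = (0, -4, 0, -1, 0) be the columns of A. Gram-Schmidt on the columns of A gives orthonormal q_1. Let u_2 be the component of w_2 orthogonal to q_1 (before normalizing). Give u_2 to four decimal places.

u_2 = (-0.6286, -0.8286, -3.0000, -0.4571, 0.6286)

w_1 = (-3, 4, 0, 1, 3); ‖w_1‖ = 5.9161, so q_1 = (-0.5071, 0.6761, 0.0000, 0.1690, 0.5071).
q_1·w_2 = (-0.5071)·1 + 0.6761·(-3) + 0.0000·(-3) + 0.1690·(-1) + 0.5071·(-1) = -3.2116.
u_2 = w_2 + 3.2116·q_1 = (-0.6286, -0.8286, -3.0000, -0.4571, 0.6286).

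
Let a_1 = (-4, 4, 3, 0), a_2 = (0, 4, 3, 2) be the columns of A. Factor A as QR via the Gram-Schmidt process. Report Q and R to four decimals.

e_1 = a_1/‖a_1‖ = (-4, 4, 3, 0)/6.4031 = (-0.6247, 0.6247, 0.4685, 0.0000).
r_{12} = e_1·a_2 = 3.9043.
u_2 = a_2 − 3.9043·e_1 = (2.4390, 1.5610, 1.1707, 2.0000).
‖u_2‖ = 3.7089, so e_2 = (0.6576, 0.4209, 0.3157, 0.5392).

Q = [[-0.6247, 0.6576], [0.6247, 0.4209], [0.4685, 0.3157], [0.0000, 0.5392]], R = [[6.4031, 3.9043], [0.0000, 3.7089]]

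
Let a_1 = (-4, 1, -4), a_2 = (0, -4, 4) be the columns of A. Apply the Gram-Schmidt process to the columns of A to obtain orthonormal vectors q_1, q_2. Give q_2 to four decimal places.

a_1 = (-4, 1, -4); ‖a_1‖ = 5.7446, so q_1 = (-0.6963, 0.1741, -0.6963).
q_1·a_2 = (-0.6963)·0 + 0.1741·(-4) + (-0.6963)·4 = -3.4816.
u_2 = a_2 + 3.4816·q_1 = (-2.4242, -3.3939, 1.5758).
‖u_2‖ = 4.4586, so q_2 = (-0.5437, -0.7612, 0.3534).

q_2 = (-0.5437, -0.7612, 0.3534)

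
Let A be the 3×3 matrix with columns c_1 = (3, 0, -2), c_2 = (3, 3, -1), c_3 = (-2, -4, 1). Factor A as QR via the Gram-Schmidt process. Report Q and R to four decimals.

q_1 = c_1/‖c_1‖ = (3, 0, -2)/3.6056 = (0.8321, 0.0000, -0.5547).
r_{12} = q_1·c_2 = 3.0509.
u_2 = c_2 − 3.0509·q_1 = (0.4615, 3.0000, 0.6923).
‖u_2‖ = 3.1132, so q_2 = (0.1482, 0.9636, 0.2224).
r_{13} = q_1·c_3 = -2.2188; r_{23} = q_2·c_3 = -3.9286.
u_3 = c_3 + 2.2188·q_1 + 3.9286·q_2 = (0.4286, -0.2143, 0.6429).
‖u_3‖ = 0.8018, so q_3 = (0.5345, -0.2673, 0.8018).

Q = [[0.8321, 0.1482, 0.5345], [0.0000, 0.9636, -0.2673], [-0.5547, 0.2224, 0.8018]], R = [[3.6056, 3.0509, -2.2188], [0.0000, 3.1132, -3.9286], [0.0000, 0.0000, 0.8018]]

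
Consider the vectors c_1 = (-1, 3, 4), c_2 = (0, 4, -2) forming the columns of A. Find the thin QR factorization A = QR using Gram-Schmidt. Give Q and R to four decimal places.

c_1 = (-1, 3, 4); ‖c_1‖ = 5.0990, so e_1 = (-0.1961, 0.5883, 0.7845).
e_1·c_2 = (-0.1961)·0 + 0.5883·4 + 0.7845·(-2) = 0.7845.
u_2 = c_2 − 0.7845·e_1 = (0.1538, 3.5385, -2.6154).
‖u_2‖ = 4.4028, so e_2 = (0.0349, 0.8037, -0.5940).

Q = [[-0.1961, 0.0349], [0.5883, 0.8037], [0.7845, -0.5940]], R = [[5.0990, 0.7845], [0.0000, 4.4028]]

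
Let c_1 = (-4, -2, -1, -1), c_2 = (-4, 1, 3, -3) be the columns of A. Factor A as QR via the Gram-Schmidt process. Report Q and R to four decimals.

q_1 = c_1/‖c_1‖ = (-4, -2, -1, -1)/4.6904 = (-0.8528, -0.4264, -0.2132, -0.2132).
r_{12} = q_1·c_2 = 2.9848.
u_2 = c_2 − 2.9848·q_1 = (-1.4545, 2.2727, 3.6364, -2.3636).
‖u_2‖ = 5.1079, so q_2 = (-0.2848, 0.4449, 0.7119, -0.4627).

Q = [[-0.8528, -0.2848], [-0.4264, 0.4449], [-0.2132, 0.7119], [-0.2132, -0.4627]], R = [[4.6904, 2.9848], [0.0000, 5.1079]]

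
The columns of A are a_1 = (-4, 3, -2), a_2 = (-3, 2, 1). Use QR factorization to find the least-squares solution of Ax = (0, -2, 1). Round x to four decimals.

x = (-0.4267, 0.2733)

a_1 = (-4, 3, -2); ‖a_1‖ = 5.3852, so e_1 = (-0.7428, 0.5571, -0.3714).
e_1·a_2 = (-0.7428)·(-3) + 0.5571·2 + (-0.3714)·1 = 2.9711.
u_2 = a_2 − 2.9711·e_1 = (-0.7931, 0.3448, 2.1034).
‖u_2‖ = 2.2743, so e_2 = (-0.3487, 0.1516, 0.9249).
Qᵀb = (-1.4856, 0.6216).
Back-substitute: x_2 = 0.6216/2.2743 = 0.2733.
x_1 = (-1.4856 − 2.9711·0.2733)/5.3852 = -0.4267.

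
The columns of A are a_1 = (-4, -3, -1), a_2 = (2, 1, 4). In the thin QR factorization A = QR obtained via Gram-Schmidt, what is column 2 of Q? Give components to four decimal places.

a_1 = (-4, -3, -1); ‖a_1‖ = 5.0990, so e_1 = (-0.7845, -0.5883, -0.1961).
e_1·a_2 = (-0.7845)·2 + (-0.5883)·1 + (-0.1961)·4 = -2.9417.
u_2 = a_2 + 2.9417·e_1 = (-0.3077, -0.7308, 3.4231).
‖u_2‖ = 3.5137, so e_2 = (-0.0876, -0.2080, 0.9742).

e_2 = (-0.0876, -0.2080, 0.9742)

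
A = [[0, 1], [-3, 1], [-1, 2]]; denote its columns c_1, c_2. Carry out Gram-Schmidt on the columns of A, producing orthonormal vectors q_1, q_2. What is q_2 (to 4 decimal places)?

q_2 = (0.5345, -0.2673, 0.8018)

c_1 = (0, -3, -1); ‖c_1‖ = 3.1623, so q_1 = (0.0000, -0.9487, -0.3162).
q_1·c_2 = 0.0000·1 + (-0.9487)·1 + (-0.3162)·2 = -1.5811.
u_2 = c_2 + 1.5811·q_1 = (1.0000, -0.5000, 1.5000).
‖u_2‖ = 1.8708, so q_2 = (0.5345, -0.2673, 0.8018).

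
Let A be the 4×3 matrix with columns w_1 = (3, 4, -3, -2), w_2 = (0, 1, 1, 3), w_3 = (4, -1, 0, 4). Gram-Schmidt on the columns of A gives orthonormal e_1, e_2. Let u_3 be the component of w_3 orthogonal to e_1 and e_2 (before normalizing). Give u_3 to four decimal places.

u_3 = (3.5802, -2.6234, -0.6438, 1.0891)

w_1 = (3, 4, -3, -2); ‖w_1‖ = 6.1644, so e_1 = (0.4867, 0.6489, -0.4867, -0.3244).
e_1·w_2 = 0.4867·0 + 0.6489·1 + (-0.4867)·1 + (-0.3244)·3 = -0.8111.
u_2 = w_2 + 0.8111·e_1 = (0.3947, 1.5263, 0.6053, 2.7368).
‖u_2‖ = 3.2159, so e_2 = (0.1227, 0.4746, 0.1882, 0.8510).
e_1·w_3 = 0.4867·4 + 0.6489·(-1) + (-0.4867)·0 + (-0.3244)·4 = 0.0000; e_2·w_3 = 0.1227·4 + 0.4746·(-1) + 0.1882·0 + 0.8510·4 = 3.4205.
u_3 = w_3 + 0.0000·e_1 − 3.4205·e_2 = (3.5802, -2.6234, -0.6438, 1.0891).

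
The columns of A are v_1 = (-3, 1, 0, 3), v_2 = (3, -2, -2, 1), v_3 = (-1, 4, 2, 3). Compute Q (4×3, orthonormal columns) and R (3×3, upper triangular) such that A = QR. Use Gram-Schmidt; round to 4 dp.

Q = [[-0.6882, 0.4541, 0.5623], [0.2294, -0.4128, 0.6770], [0.0000, -0.5229, 0.3348], [0.6882, 0.5917, 0.3366]], R = [[4.3589, -1.8353, 3.6707], [0.0000, 3.8251, -1.3759], [0.0000, 0.0000, 3.8253]]

e_1 = v_1/‖v_1‖ = (-3, 1, 0, 3)/4.3589 = (-0.6882, 0.2294, 0.0000, 0.6882).
r_{12} = e_1·v_2 = -1.8353.
u_2 = v_2 + 1.8353·e_1 = (1.7368, -1.5789, -2.0000, 2.2632).
‖u_2‖ = 3.8251, so e_2 = (0.4541, -0.4128, -0.5229, 0.5917).
r_{13} = e_1·v_3 = 3.6707; r_{23} = e_2·v_3 = -1.3759.
u_3 = v_3 − 3.6707·e_1 + 1.3759·e_2 = (2.1511, 2.5899, 1.2806, 1.2878).
‖u_3‖ = 3.8253, so e_3 = (0.5623, 0.6770, 0.3348, 0.3366).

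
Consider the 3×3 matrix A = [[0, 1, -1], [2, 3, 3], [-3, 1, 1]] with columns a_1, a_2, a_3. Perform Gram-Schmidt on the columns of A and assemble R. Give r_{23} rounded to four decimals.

r_{23} = 2.5876

a_1 = (0, 2, -3); ‖a_1‖ = 3.6056, so q_1 = (0.0000, 0.5547, -0.8321).
q_1·a_2 = 0.0000·1 + 0.5547·3 + (-0.8321)·1 = 0.8321.
u_2 = a_2 − 0.8321·q_1 = (1.0000, 2.5385, 1.6923).
‖u_2‖ = 3.2106, so q_2 = (0.3115, 0.7907, 0.5271).
r_{23} = q_2·a_3 = 2.5876.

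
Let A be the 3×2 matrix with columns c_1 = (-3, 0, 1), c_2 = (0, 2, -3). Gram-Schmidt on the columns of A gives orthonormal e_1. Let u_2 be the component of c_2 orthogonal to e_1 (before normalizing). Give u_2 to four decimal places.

e_1 = c_1/‖c_1‖ = (-3, 0, 1)/3.1623 = (-0.9487, 0.0000, 0.3162).
r_{12} = e_1·c_2 = -0.9487.
u_2 = c_2 + 0.9487·e_1 = (-0.9000, 2.0000, -2.7000).

u_2 = (-0.9000, 2.0000, -2.7000)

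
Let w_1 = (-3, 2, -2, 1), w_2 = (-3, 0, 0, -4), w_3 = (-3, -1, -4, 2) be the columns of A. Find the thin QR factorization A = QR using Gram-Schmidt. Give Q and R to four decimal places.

e_1 = w_1/‖w_1‖ = (-3, 2, -2, 1)/4.2426 = (-0.7071, 0.4714, -0.4714, 0.2357).
r_{12} = e_1·w_2 = 1.1785.
u_2 = w_2 − 1.1785·e_1 = (-2.1667, -0.5556, 0.5556, -4.2778).
‖u_2‖ = 4.8591, so e_2 = (-0.4459, -0.1143, 0.1143, -0.8804).
r_{13} = e_1·w_3 = 4.0069; r_{23} = e_2·w_3 = -0.7660.
u_3 = w_3 − 4.0069·e_1 + 0.7660·e_2 = (-0.5082, -2.9765, -2.0235, 0.3812).
‖u_3‖ = 3.6548, so e_3 = (-0.1391, -0.8144, -0.5537, 0.1043).

Q = [[-0.7071, -0.4459, -0.1391], [0.4714, -0.1143, -0.8144], [-0.4714, 0.1143, -0.5537], [0.2357, -0.8804, 0.1043]], R = [[4.2426, 1.1785, 4.0069], [0.0000, 4.8591, -0.7660], [0.0000, 0.0000, 3.6548]]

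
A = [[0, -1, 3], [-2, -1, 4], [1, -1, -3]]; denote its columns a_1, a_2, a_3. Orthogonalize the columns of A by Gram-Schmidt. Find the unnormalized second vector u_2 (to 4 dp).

q_1 = a_1/‖a_1‖ = (0, -2, 1)/2.2361 = (0.0000, -0.8944, 0.4472).
r_{12} = q_1·a_2 = 0.4472.
u_2 = a_2 − 0.4472·q_1 = (-1.0000, -0.6000, -1.2000).

u_2 = (-1.0000, -0.6000, -1.2000)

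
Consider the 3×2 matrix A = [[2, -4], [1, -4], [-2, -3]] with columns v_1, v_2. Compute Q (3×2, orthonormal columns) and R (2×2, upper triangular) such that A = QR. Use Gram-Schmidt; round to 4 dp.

e_1 = v_1/‖v_1‖ = (2, 1, -2)/3.0000 = (0.6667, 0.3333, -0.6667).
r_{12} = e_1·v_2 = -2.0000.
u_2 = v_2 + 2.0000·e_1 = (-2.6667, -3.3333, -4.3333).
‖u_2‖ = 6.0828, so e_2 = (-0.4384, -0.5480, -0.7124).

Q = [[0.6667, -0.4384], [0.3333, -0.5480], [-0.6667, -0.7124]], R = [[3.0000, -2.0000], [0.0000, 6.0828]]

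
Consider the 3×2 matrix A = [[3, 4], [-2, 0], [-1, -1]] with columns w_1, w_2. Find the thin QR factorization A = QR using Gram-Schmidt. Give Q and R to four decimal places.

Q = [[0.8018, 0.5470], [-0.5345, 0.8365], [-0.2673, -0.0322]], R = [[3.7417, 3.4744], [0.0000, 2.2200]]

w_1 = (3, -2, -1); ‖w_1‖ = 3.7417, so q_1 = (0.8018, -0.5345, -0.2673).
q_1·w_2 = 0.8018·4 + (-0.5345)·0 + (-0.2673)·(-1) = 3.4744.
u_2 = w_2 − 3.4744·q_1 = (1.2143, 1.8571, -0.0714).
‖u_2‖ = 2.2200, so q_2 = (0.5470, 0.8365, -0.0322).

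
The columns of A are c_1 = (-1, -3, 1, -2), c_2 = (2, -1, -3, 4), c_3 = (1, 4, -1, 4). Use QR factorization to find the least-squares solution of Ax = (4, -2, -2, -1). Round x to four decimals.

x = (-3.5924, 0.8648, -2.9333)

c_1 = (-1, -3, 1, -2); ‖c_1‖ = 3.8730, so e_1 = (-0.2582, -0.7746, 0.2582, -0.5164).
e_1·c_2 = (-0.2582)·2 + (-0.7746)·(-1) + 0.2582·(-3) + (-0.5164)·4 = -2.5820.
u_2 = c_2 + 2.5820·e_1 = (1.3333, -3.0000, -2.3333, 2.6667).
‖u_2‖ = 4.8305, so e_2 = (0.2760, -0.6211, -0.4830, 0.5521).
e_1·c_3 = (-0.2582)·1 + (-0.7746)·4 + 0.2582·(-1) + (-0.5164)·4 = -5.6804; e_2·c_3 = 0.2760·1 + (-0.6211)·4 + (-0.4830)·(-1) + 0.5521·4 = 0.4830.
u_3 = c_3 + 5.6804·e_1 − 0.4830·e_2 = (-0.6000, -0.1000, 0.7000, 0.8000).
‖u_3‖ = 1.2247, so e_3 = (-0.4899, -0.0816, 0.5715, 0.6532).
Qᵀb = (0.5164, 2.7603, -3.5926).
Back-substitute: x_3 = -3.5926/1.2247 = -2.9333.
x_2 = (2.7603 − 0.4830·(-2.9333))/4.8305 = 0.8648.
x_1 = (0.5164 + 2.5820·0.8648 + 5.6804·(-2.9333))/3.8730 = -3.5924.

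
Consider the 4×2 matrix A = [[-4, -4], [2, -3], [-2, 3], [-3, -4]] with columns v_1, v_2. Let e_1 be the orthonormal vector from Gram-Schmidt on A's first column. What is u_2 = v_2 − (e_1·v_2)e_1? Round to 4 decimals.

u_2 = (-2.0606, -3.9697, 3.9697, -2.5455)

e_1 = v_1/‖v_1‖ = (-4, 2, -2, -3)/5.7446 = (-0.6963, 0.3482, -0.3482, -0.5222).
r_{12} = e_1·v_2 = 2.7852.
u_2 = v_2 − 2.7852·e_1 = (-2.0606, -3.9697, 3.9697, -2.5455).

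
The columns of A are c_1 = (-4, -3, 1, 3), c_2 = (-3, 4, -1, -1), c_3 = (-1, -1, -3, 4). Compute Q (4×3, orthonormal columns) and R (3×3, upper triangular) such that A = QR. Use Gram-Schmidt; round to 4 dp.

Q = [[-0.6761, -0.6710, 0.1817], [-0.5071, 0.7099, 0.0890], [0.1690, -0.1719, -0.7805], [0.5071, -0.1276, 0.5915]], R = [[5.9161, -0.6761, 2.7045], [0.0000, 5.1520, -0.0333], [0.0000, 0.0000, 4.4367]]

q_1 = c_1/‖c_1‖ = (-4, -3, 1, 3)/5.9161 = (-0.6761, -0.5071, 0.1690, 0.5071).
r_{12} = q_1·c_2 = -0.6761.
u_2 = c_2 + 0.6761·q_1 = (-3.4571, 3.6571, -0.8857, -0.6571).
‖u_2‖ = 5.1520, so q_2 = (-0.6710, 0.7099, -0.1719, -0.1276).
r_{13} = q_1·c_3 = 2.7045; r_{23} = q_2·c_3 = -0.0333.
u_3 = c_3 − 2.7045·q_1 + 0.0333·q_2 = (0.8062, 0.3950, -3.4629, 2.6243).
‖u_3‖ = 4.4367, so q_3 = (0.1817, 0.0890, -0.7805, 0.5915).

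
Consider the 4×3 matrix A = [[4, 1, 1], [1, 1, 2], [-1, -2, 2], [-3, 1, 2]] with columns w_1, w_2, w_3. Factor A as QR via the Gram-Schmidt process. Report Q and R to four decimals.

q_1 = w_1/‖w_1‖ = (4, 1, -1, -3)/5.1962 = (0.7698, 0.1925, -0.1925, -0.5774).
r_{12} = q_1·w_2 = 0.7698.
u_2 = w_2 − 0.7698·q_1 = (0.4074, 0.8519, -1.8519, 1.4444).
‖u_2‖ = 2.5313, so q_2 = (0.1609, 0.3365, -0.7316, 0.5706).
r_{13} = q_1·w_3 = -0.3849; r_{23} = q_2·w_3 = 0.5121.
u_3 = w_3 + 0.3849·q_1 − 0.5121·q_2 = (1.2139, 1.9017, 2.3006, 1.4855).
‖u_3‖ = 3.5482, so q_3 = (0.3421, 0.5360, 0.6484, 0.4187).

Q = [[0.7698, 0.1609, 0.3421], [0.1925, 0.3365, 0.5360], [-0.1925, -0.7316, 0.6484], [-0.5774, 0.5706, 0.4187]], R = [[5.1962, 0.7698, -0.3849], [0.0000, 2.5313, 0.5121], [0.0000, 0.0000, 3.5482]]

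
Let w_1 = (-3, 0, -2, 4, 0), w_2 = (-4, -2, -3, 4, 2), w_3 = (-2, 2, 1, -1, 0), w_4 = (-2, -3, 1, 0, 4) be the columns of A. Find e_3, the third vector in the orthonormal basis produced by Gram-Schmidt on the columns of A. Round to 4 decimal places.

w_1 = (-3, 0, -2, 4, 0); ‖w_1‖ = 5.3852, so e_1 = (-0.5571, 0.0000, -0.3714, 0.7428, 0.0000).
e_1·w_2 = (-0.5571)·(-4) + 0.0000·(-2) + (-0.3714)·(-3) + 0.7428·4 + 0.0000·2 = 6.3136.
u_2 = w_2 − 6.3136·e_1 = (-0.4828, -2.0000, -0.6552, -0.6897, 2.0000).
‖u_2‖ = 3.0229, so e_2 = (-0.1597, -0.6616, -0.2167, -0.2281, 0.6616).
e_1·w_3 = (-0.5571)·(-2) + 0.0000·2 + (-0.3714)·1 + 0.7428·(-1) + 0.0000·0 = 0.0000; e_2·w_3 = (-0.1597)·(-2) + (-0.6616)·2 + (-0.2167)·1 + (-0.2281)·(-1) + 0.6616·0 = -0.9924.
u_3 = w_3 + 0.0000·e_1 + 0.9924·e_2 = (-2.1585, 1.3434, 0.7849, -1.2264, 0.6566).
‖u_3‖ = 3.0025, so e_3 = (-0.7189, 0.4474, 0.2614, -0.4085, 0.2187).

e_3 = (-0.7189, 0.4474, 0.2614, -0.4085, 0.2187)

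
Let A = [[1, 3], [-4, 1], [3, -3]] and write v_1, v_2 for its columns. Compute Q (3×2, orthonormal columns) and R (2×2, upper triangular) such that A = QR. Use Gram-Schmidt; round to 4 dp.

Q = [[0.1961, 0.8695], [-0.7845, -0.1383], [0.5883, -0.4742]], R = [[5.0990, -1.9612], [0.0000, 3.8928]]

v_1 = (1, -4, 3); ‖v_1‖ = 5.0990, so e_1 = (0.1961, -0.7845, 0.5883).
e_1·v_2 = 0.1961·3 + (-0.7845)·1 + 0.5883·(-3) = -1.9612.
u_2 = v_2 + 1.9612·e_1 = (3.3846, -0.5385, -1.8462).
‖u_2‖ = 3.8928, so e_2 = (0.8695, -0.1383, -0.4742).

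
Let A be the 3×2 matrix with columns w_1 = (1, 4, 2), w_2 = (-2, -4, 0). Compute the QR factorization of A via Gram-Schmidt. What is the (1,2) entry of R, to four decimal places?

r_{12} = -3.9279

w_1 = (1, 4, 2); ‖w_1‖ = 4.5826, so q_1 = (0.2182, 0.8729, 0.4364).
r_{12} = q_1·w_2 = -3.9279.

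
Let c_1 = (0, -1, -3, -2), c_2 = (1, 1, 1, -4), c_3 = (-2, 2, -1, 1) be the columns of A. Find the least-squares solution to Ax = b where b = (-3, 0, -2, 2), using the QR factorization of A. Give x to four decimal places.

c_1 = (0, -1, -3, -2); ‖c_1‖ = 3.7417, so q_1 = (0.0000, -0.2673, -0.8018, -0.5345).
q_1·c_2 = 0.0000·1 + (-0.2673)·1 + (-0.8018)·1 + (-0.5345)·(-4) = 1.0690.
u_2 = c_2 − 1.0690·q_1 = (1.0000, 1.2857, 1.8571, -3.4286).
‖u_2‖ = 4.2258, so q_2 = (0.2366, 0.3043, 0.4395, -0.8113).
q_1·c_3 = 0.0000·(-2) + (-0.2673)·2 + (-0.8018)·(-1) + (-0.5345)·1 = -0.2673; q_2·c_3 = 0.2366·(-2) + 0.3043·2 + 0.4395·(-1) + (-0.8113)·1 = -1.1156.
u_3 = c_3 + 0.2673·q_1 + 1.1156·q_2 = (-1.7360, 2.2680, -0.7240, -0.0480).
‖u_3‖ = 2.9469, so q_3 = (-0.5891, 0.7696, -0.2457, -0.0163).
Qᵀb = (0.5345, -3.2116, 2.2261).
Back-substitute: x_3 = 2.2261/2.9469 = 0.7554.
x_2 = (-3.2116 + 1.1156·0.7554)/4.2258 = -0.5606.
x_1 = (0.5345 − 1.0690·(-0.5606) + 0.2673·0.7554)/3.7417 = 0.3570.

x = (0.3570, -0.5606, 0.7554)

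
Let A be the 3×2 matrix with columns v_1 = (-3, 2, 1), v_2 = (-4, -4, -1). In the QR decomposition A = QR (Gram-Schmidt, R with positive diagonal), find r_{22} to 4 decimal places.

e_1 = v_1/‖v_1‖ = (-3, 2, 1)/3.7417 = (-0.8018, 0.5345, 0.2673).
r_{12} = e_1·v_2 = 0.8018.
u_2 = v_2 − 0.8018·e_1 = (-3.3571, -4.4286, -1.2143).
r_{22} = ‖u_2‖ = 5.6883.

r_{22} = 5.6883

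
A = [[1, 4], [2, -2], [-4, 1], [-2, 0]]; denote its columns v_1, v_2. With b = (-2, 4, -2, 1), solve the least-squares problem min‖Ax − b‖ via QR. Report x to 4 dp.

q_1 = v_1/‖v_1‖ = (1, 2, -4, -2)/5.0000 = (0.2000, 0.4000, -0.8000, -0.4000).
r_{12} = q_1·v_2 = -0.8000.
u_2 = v_2 + 0.8000·q_1 = (4.1600, -1.6800, 0.3600, -0.3200).
‖u_2‖ = 4.5122, so q_2 = (0.9219, -0.3723, 0.0798, -0.0709).
Qᵀb = (2.4000, -3.5637).
Back-substitute: x_2 = -3.5637/4.5122 = -0.7898.
x_1 = (2.4000 + 0.8000·(-0.7898))/5.0000 = 0.3536.

x = (0.3536, -0.7898)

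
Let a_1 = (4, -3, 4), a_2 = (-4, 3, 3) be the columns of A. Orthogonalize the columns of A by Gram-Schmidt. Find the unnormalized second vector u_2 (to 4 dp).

q_1 = a_1/‖a_1‖ = (4, -3, 4)/6.4031 = (0.6247, -0.4685, 0.6247).
r_{12} = q_1·a_2 = -2.0303.
u_2 = a_2 + 2.0303·q_1 = (-2.7317, 2.0488, 4.2683).

u_2 = (-2.7317, 2.0488, 4.2683)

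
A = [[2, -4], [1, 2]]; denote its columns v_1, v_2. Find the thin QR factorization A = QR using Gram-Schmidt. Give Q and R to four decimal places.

Q = [[0.8944, -0.4472], [0.4472, 0.8944]], R = [[2.2361, -2.6833], [0.0000, 3.5777]]

v_1 = (2, 1); ‖v_1‖ = 2.2361, so q_1 = (0.8944, 0.4472).
q_1·v_2 = 0.8944·(-4) + 0.4472·2 = -2.6833.
u_2 = v_2 + 2.6833·q_1 = (-1.6000, 3.2000).
‖u_2‖ = 3.5777, so q_2 = (-0.4472, 0.8944).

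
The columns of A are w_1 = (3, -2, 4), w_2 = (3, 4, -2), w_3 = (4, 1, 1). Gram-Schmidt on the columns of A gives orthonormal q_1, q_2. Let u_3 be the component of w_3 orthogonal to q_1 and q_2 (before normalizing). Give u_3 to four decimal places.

w_1 = (3, -2, 4); ‖w_1‖ = 5.3852, so q_1 = (0.5571, -0.3714, 0.7428).
q_1·w_2 = 0.5571·3 + (-0.3714)·4 + 0.7428·(-2) = -1.2999.
u_2 = w_2 + 1.2999·q_1 = (3.7241, 3.5172, -1.0345).
‖u_2‖ = 5.2259, so q_2 = (0.7126, 0.6730, -0.1980).
q_1·w_3 = 0.5571·4 + (-0.3714)·1 + 0.7428·1 = 2.5997; q_2·w_3 = 0.7126·4 + 0.6730·1 + (-0.1980)·1 = 3.3256.
u_3 = w_3 − 2.5997·q_1 − 3.3256·q_2 = (0.1818, -0.2727, -0.2727).

u_3 = (0.1818, -0.2727, -0.2727)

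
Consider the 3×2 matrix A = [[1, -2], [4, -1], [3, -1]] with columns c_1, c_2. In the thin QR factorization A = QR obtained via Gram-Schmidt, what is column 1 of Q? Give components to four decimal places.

c_1 = (1, 4, 3); ‖c_1‖ = 5.0990, so q_1 = (0.1961, 0.7845, 0.5883).

q_1 = (0.1961, 0.7845, 0.5883)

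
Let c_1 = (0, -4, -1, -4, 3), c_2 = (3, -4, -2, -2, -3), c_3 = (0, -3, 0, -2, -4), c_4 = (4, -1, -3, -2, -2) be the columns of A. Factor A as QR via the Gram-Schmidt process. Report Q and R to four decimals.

Q = [[0.0000, 0.5062, -0.6683, 0.0744], [-0.6172, -0.4018, -0.1767, 0.6494], [-0.1543, -0.2692, 0.4156, -0.2851], [-0.6172, -0.0643, -0.3063, -0.6861], [0.4629, -0.7111, -0.5055, -0.1440]], R = [[6.4807, 2.6232, 1.2344, 1.3887], [0.0000, 5.9261, 4.1784, 4.7851], [0.0000, 0.0000, 3.1650, -2.1196], [0.0000, 0.0000, 0.0000, 2.1637]]

e_1 = c_1/‖c_1‖ = (0, -4, -1, -4, 3)/6.4807 = (0.0000, -0.6172, -0.1543, -0.6172, 0.4629).
r_{12} = e_1·c_2 = 2.6232.
u_2 = c_2 − 2.6232·e_1 = (3.0000, -2.3810, -1.5952, -0.3810, -4.2143).
‖u_2‖ = 5.9261, so e_2 = (0.5062, -0.4018, -0.2692, -0.0643, -0.7111).
r_{13} = e_1·c_3 = 1.2344; r_{23} = e_2·c_3 = 4.1784.
u_3 = c_3 − 1.2344·e_1 − 4.1784·e_2 = (-2.1153, -0.5593, 1.3153, -0.9695, -1.6000).
‖u_3‖ = 3.1650, so e_3 = (-0.6683, -0.1767, 0.4156, -0.3063, -0.5055).
r_{14} = e_1·c_4 = 1.3887; r_{24} = e_2·c_4 = 4.7851; r_{34} = e_3·c_4 = -2.1196.
u_4 = c_4 − 1.3887·e_1 − 4.7851·e_2 + 2.1196·e_3 = (0.1610, 1.4051, -0.6168, -1.4845, -0.3115).
‖u_4‖ = 2.1637, so e_4 = (0.0744, 0.6494, -0.2851, -0.6861, -0.1440).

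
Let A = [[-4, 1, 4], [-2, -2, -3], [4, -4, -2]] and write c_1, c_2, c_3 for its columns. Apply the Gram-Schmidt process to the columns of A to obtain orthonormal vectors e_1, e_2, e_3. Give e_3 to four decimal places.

e_1 = c_1/‖c_1‖ = (-4, -2, 4)/6.0000 = (-0.6667, -0.3333, 0.6667).
r_{12} = e_1·c_2 = -2.6667.
u_2 = c_2 + 2.6667·e_1 = (-0.7778, -2.8889, -2.2222).
‖u_2‖ = 3.7268, so e_2 = (-0.2087, -0.7752, -0.5963).
r_{13} = e_1·c_3 = -3.0000; r_{23} = e_2·c_3 = 2.6833.
u_3 = c_3 + 3.0000·e_1 − 2.6833·e_2 = (2.5600, -1.9200, 1.6000).
‖u_3‖ = 3.5777, so e_3 = (0.7155, -0.5367, 0.4472).

e_3 = (0.7155, -0.5367, 0.4472)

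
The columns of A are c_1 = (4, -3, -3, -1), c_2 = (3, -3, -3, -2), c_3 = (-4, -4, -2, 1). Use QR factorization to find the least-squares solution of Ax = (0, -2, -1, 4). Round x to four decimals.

c_1 = (4, -3, -3, -1); ‖c_1‖ = 5.9161, so e_1 = (0.6761, -0.5071, -0.5071, -0.1690).
e_1·c_2 = 0.6761·3 + (-0.5071)·(-3) + (-0.5071)·(-3) + (-0.1690)·(-2) = 5.4090.
u_2 = c_2 − 5.4090·e_1 = (-0.6571, -0.2571, -0.2571, -1.0857).
‖u_2‖ = 1.3202, so e_2 = (-0.4978, -0.1948, -0.1948, -0.8224).
e_1·c_3 = 0.6761·(-4) + (-0.5071)·(-4) + (-0.5071)·(-2) + (-0.1690)·1 = 0.1690; e_2·c_3 = (-0.4978)·(-4) + (-0.1948)·(-4) + (-0.1948)·(-2) + (-0.8224)·1 = 2.3374.
u_3 = c_3 − 0.1690·e_1 − 2.3374·e_2 = (-2.9508, -3.4590, -1.4590, 2.9508).
‖u_3‖ = 5.6132, so e_3 = (-0.5257, -0.6162, -0.2599, 0.5257).
Qᵀb = (0.8452, -2.7053, 3.5951).
Back-substitute: x_3 = 3.5951/5.6132 = 0.6405.
x_2 = (-2.7053 − 2.3374·0.6405)/1.3202 = -3.1831.
x_1 = (0.8452 − 5.4090·(-3.1831) − 0.1690·0.6405)/5.9161 = 3.0349.

x = (3.0349, -3.1831, 0.6405)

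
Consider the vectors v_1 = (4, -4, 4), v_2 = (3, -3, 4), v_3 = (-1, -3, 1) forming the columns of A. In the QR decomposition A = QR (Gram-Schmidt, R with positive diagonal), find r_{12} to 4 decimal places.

q_1 = v_1/‖v_1‖ = (4, -4, 4)/6.9282 = (0.5774, -0.5774, 0.5774).
r_{12} = q_1·v_2 = 5.7735.

r_{12} = 5.7735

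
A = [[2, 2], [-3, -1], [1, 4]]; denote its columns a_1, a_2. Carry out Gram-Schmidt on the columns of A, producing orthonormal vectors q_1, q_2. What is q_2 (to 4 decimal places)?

q_1 = a_1/‖a_1‖ = (2, -3, 1)/3.7417 = (0.5345, -0.8018, 0.2673).
r_{12} = q_1·a_2 = 2.9399.
u_2 = a_2 − 2.9399·q_1 = (0.4286, 1.3571, 3.2143).
‖u_2‖ = 3.5153, so q_2 = (0.1219, 0.3861, 0.9144).

q_2 = (0.1219, 0.3861, 0.9144)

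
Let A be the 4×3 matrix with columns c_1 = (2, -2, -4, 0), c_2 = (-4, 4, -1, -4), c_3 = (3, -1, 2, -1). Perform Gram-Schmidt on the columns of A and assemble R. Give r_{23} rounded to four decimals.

c_1 = (2, -2, -4, 0); ‖c_1‖ = 4.8990, so q_1 = (0.4082, -0.4082, -0.8165, 0.0000).
q_1·c_2 = 0.4082·(-4) + (-0.4082)·4 + (-0.8165)·(-1) + 0.0000·(-4) = -2.4495.
u_2 = c_2 + 2.4495·q_1 = (-3.0000, 3.0000, -3.0000, -4.0000).
‖u_2‖ = 6.5574, so q_2 = (-0.4575, 0.4575, -0.4575, -0.6100).
r_{23} = q_2·c_3 = -2.1350.

r_{23} = -2.1350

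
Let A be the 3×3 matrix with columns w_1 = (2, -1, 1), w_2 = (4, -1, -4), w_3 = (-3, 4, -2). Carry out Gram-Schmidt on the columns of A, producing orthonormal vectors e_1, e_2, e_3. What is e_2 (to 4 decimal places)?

w_1 = (2, -1, 1); ‖w_1‖ = 2.4495, so e_1 = (0.8165, -0.4082, 0.4082).
e_1·w_2 = 0.8165·4 + (-0.4082)·(-1) + 0.4082·(-4) = 2.0412.
u_2 = w_2 − 2.0412·e_1 = (2.3333, -0.1667, -4.8333).
‖u_2‖ = 5.3697, so e_2 = (0.4345, -0.0310, -0.9001).

e_2 = (0.4345, -0.0310, -0.9001)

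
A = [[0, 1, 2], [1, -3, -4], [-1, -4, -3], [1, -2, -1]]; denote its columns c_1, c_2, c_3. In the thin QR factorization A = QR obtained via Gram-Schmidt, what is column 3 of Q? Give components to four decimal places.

c_1 = (0, 1, -1, 1); ‖c_1‖ = 1.7321, so e_1 = (0.0000, 0.5774, -0.5774, 0.5774).
e_1·c_2 = 0.0000·1 + 0.5774·(-3) + (-0.5774)·(-4) + 0.5774·(-2) = -0.5774.
u_2 = c_2 + 0.5774·e_1 = (1.0000, -2.6667, -4.3333, -1.6667).
‖u_2‖ = 5.4467, so e_2 = (0.1836, -0.4896, -0.7956, -0.3060).
e_1·c_3 = 0.0000·2 + 0.5774·(-4) + (-0.5774)·(-3) + 0.5774·(-1) = -1.1547; e_2·c_3 = 0.1836·2 + (-0.4896)·(-4) + (-0.7956)·(-3) + (-0.3060)·(-1) = 5.0183.
u_3 = c_3 + 1.1547·e_1 − 5.0183·e_2 = (1.0787, -0.8764, 0.3258, 1.2022).
‖u_3‖ = 1.8663, so e_3 = (0.5780, -0.4696, 0.1746, 0.6442).

e_3 = (0.5780, -0.4696, 0.1746, 0.6442)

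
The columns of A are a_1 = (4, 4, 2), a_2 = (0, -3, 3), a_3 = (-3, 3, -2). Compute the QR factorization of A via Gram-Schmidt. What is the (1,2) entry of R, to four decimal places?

r_{12} = -1.0000

e_1 = a_1/‖a_1‖ = (4, 4, 2)/6.0000 = (0.6667, 0.6667, 0.3333).
r_{12} = e_1·a_2 = -1.0000.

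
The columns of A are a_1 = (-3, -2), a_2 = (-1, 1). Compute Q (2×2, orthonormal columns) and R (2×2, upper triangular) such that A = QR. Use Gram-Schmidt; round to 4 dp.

a_1 = (-3, -2); ‖a_1‖ = 3.6056, so q_1 = (-0.8321, -0.5547).
q_1·a_2 = (-0.8321)·(-1) + (-0.5547)·1 = 0.2774.
u_2 = a_2 − 0.2774·q_1 = (-0.7692, 1.1538).
‖u_2‖ = 1.3868, so q_2 = (-0.5547, 0.8321).

Q = [[-0.8321, -0.5547], [-0.5547, 0.8321]], R = [[3.6056, 0.2774], [0.0000, 1.3868]]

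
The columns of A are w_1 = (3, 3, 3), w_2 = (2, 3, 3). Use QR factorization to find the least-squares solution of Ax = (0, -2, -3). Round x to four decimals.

w_1 = (3, 3, 3); ‖w_1‖ = 5.1962, so e_1 = (0.5774, 0.5774, 0.5774).
e_1·w_2 = 0.5774·2 + 0.5774·3 + 0.5774·3 = 4.6188.
u_2 = w_2 − 4.6188·e_1 = (-0.6667, 0.3333, 0.3333).
‖u_2‖ = 0.8165, so e_2 = (-0.8165, 0.4082, 0.4082).
Qᵀb = (-2.8868, -2.0412).
Back-substitute: x_2 = -2.0412/0.8165 = -2.5000.
x_1 = (-2.8868 − 4.6188·(-2.5000))/5.1962 = 1.6667.

x = (1.6667, -2.5000)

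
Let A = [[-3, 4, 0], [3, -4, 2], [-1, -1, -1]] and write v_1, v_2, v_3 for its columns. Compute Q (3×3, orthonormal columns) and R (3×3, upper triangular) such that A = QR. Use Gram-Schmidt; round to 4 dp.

Q = [[-0.6882, 0.1622, 0.7071], [0.6882, -0.1622, 0.7071], [-0.2294, -0.9733, 0.0000]], R = [[4.3589, -5.2766, 1.6059], [0.0000, 2.2711, 0.6489], [0.0000, 0.0000, 1.4142]]

q_1 = v_1/‖v_1‖ = (-3, 3, -1)/4.3589 = (-0.6882, 0.6882, -0.2294).
r_{12} = q_1·v_2 = -5.2766.
u_2 = v_2 + 5.2766·q_1 = (0.3684, -0.3684, -2.2105).
‖u_2‖ = 2.2711, so q_2 = (0.1622, -0.1622, -0.9733).
r_{13} = q_1·v_3 = 1.6059; r_{23} = q_2·v_3 = 0.6489.
u_3 = v_3 − 1.6059·q_1 − 0.6489·q_2 = (1.0000, 1.0000, 0.0000).
‖u_3‖ = 1.4142, so q_3 = (0.7071, 0.7071, 0.0000).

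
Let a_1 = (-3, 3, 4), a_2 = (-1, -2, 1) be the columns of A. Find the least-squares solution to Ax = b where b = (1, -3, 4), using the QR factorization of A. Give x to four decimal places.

x = (0.0739, 1.4877)

q_1 = a_1/‖a_1‖ = (-3, 3, 4)/5.8310 = (-0.5145, 0.5145, 0.6860).
r_{12} = q_1·a_2 = 0.1715.
u_2 = a_2 − 0.1715·q_1 = (-0.9118, -2.0882, 0.8824).
‖u_2‖ = 2.4435, so q_2 = (-0.3731, -0.8546, 0.3611).
Qᵀb = (0.6860, 3.6351).
Back-substitute: x_2 = 3.6351/2.4435 = 1.4877.
x_1 = (0.6860 − 0.1715·1.4877)/5.8310 = 0.0739.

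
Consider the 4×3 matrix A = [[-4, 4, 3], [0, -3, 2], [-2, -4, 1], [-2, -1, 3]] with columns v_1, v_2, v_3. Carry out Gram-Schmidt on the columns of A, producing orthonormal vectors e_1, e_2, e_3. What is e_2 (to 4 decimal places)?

e_1 = v_1/‖v_1‖ = (-4, 0, -2, -2)/4.8990 = (-0.8165, 0.0000, -0.4082, -0.4082).
r_{12} = e_1·v_2 = -1.2247.
u_2 = v_2 + 1.2247·e_1 = (3.0000, -3.0000, -4.5000, -1.5000).
‖u_2‖ = 6.3640, so e_2 = (0.4714, -0.4714, -0.7071, -0.2357).

e_2 = (0.4714, -0.4714, -0.7071, -0.2357)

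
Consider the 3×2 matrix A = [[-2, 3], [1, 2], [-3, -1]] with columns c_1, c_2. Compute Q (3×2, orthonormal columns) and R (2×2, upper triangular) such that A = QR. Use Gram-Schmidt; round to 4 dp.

Q = [[-0.5345, 0.7656], [0.2673, 0.5550], [-0.8018, -0.3254]], R = [[3.7417, -0.2673], [0.0000, 3.7321]]

c_1 = (-2, 1, -3); ‖c_1‖ = 3.7417, so e_1 = (-0.5345, 0.2673, -0.8018).
e_1·c_2 = (-0.5345)·3 + 0.2673·2 + (-0.8018)·(-1) = -0.2673.
u_2 = c_2 + 0.2673·e_1 = (2.8571, 2.0714, -1.2143).
‖u_2‖ = 3.7321, so e_2 = (0.7656, 0.5550, -0.3254).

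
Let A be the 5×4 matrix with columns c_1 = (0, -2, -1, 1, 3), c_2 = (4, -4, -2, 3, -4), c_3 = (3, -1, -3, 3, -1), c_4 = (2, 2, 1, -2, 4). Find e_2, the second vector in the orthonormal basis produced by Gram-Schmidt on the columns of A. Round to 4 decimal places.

e_2 = (0.5124, -0.4953, -0.2477, 0.3758, -0.5380)

c_1 = (0, -2, -1, 1, 3); ‖c_1‖ = 3.8730, so e_1 = (0.0000, -0.5164, -0.2582, 0.2582, 0.7746).
e_1·c_2 = 0.0000·4 + (-0.5164)·(-4) + (-0.2582)·(-2) + 0.2582·3 + 0.7746·(-4) = 0.2582.
u_2 = c_2 − 0.2582·e_1 = (4.0000, -3.8667, -1.9333, 2.9333, -4.2000).
‖u_2‖ = 7.8060, so e_2 = (0.5124, -0.4953, -0.2477, 0.3758, -0.5380).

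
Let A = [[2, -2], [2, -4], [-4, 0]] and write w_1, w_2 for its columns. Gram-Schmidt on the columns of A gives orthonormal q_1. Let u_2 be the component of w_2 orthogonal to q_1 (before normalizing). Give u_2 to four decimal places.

u_2 = (-1.0000, -3.0000, -2.0000)

w_1 = (2, 2, -4); ‖w_1‖ = 4.8990, so q_1 = (0.4082, 0.4082, -0.8165).
q_1·w_2 = 0.4082·(-2) + 0.4082·(-4) + (-0.8165)·0 = -2.4495.
u_2 = w_2 + 2.4495·q_1 = (-1.0000, -3.0000, -2.0000).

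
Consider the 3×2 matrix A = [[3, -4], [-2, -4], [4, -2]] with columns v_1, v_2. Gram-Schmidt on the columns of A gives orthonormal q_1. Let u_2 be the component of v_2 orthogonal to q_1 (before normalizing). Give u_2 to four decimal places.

v_1 = (3, -2, 4); ‖v_1‖ = 5.3852, so q_1 = (0.5571, -0.3714, 0.7428).
q_1·v_2 = 0.5571·(-4) + (-0.3714)·(-4) + 0.7428·(-2) = -2.2283.
u_2 = v_2 + 2.2283·q_1 = (-2.7586, -4.8276, -0.3448).

u_2 = (-2.7586, -4.8276, -0.3448)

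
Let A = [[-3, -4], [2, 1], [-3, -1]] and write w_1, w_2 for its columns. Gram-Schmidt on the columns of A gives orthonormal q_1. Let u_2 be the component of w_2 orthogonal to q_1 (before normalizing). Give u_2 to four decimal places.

w_1 = (-3, 2, -3); ‖w_1‖ = 4.6904, so q_1 = (-0.6396, 0.4264, -0.6396).
q_1·w_2 = (-0.6396)·(-4) + 0.4264·1 + (-0.6396)·(-1) = 3.6244.
u_2 = w_2 − 3.6244·q_1 = (-1.6818, -0.5455, 1.3182).

u_2 = (-1.6818, -0.5455, 1.3182)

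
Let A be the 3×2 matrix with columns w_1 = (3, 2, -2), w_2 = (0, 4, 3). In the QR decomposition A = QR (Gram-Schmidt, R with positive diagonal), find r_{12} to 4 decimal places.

r_{12} = 0.4851

q_1 = w_1/‖w_1‖ = (3, 2, -2)/4.1231 = (0.7276, 0.4851, -0.4851).
r_{12} = q_1·w_2 = 0.4851.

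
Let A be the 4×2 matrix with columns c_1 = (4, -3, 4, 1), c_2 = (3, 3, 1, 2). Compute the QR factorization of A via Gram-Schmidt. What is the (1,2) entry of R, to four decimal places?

r_{12} = 1.3887

c_1 = (4, -3, 4, 1); ‖c_1‖ = 6.4807, so e_1 = (0.6172, -0.4629, 0.6172, 0.1543).
r_{12} = e_1·c_2 = 1.3887.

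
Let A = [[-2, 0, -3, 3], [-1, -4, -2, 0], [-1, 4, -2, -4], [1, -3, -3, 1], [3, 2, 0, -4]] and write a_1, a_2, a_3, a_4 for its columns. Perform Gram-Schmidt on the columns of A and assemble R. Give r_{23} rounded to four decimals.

a_1 = (-2, -1, -1, 1, 3); ‖a_1‖ = 4.0000, so q_1 = (-0.5000, -0.2500, -0.2500, 0.2500, 0.7500).
q_1·a_2 = (-0.5000)·0 + (-0.2500)·(-4) + (-0.2500)·4 + 0.2500·(-3) + 0.7500·2 = 0.7500.
u_2 = a_2 − 0.7500·q_1 = (0.3750, -3.8125, 4.1875, -3.1875, 1.4375).
‖u_2‖ = 6.6661, so q_2 = (0.0563, -0.5719, 0.6282, -0.4782, 0.2156).
r_{23} = q_2·a_3 = 1.1532.

r_{23} = 1.1532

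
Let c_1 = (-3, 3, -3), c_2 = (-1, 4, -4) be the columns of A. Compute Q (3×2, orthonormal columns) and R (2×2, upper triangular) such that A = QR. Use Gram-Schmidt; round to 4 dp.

Q = [[-0.5774, 0.8165], [0.5774, 0.4082], [-0.5774, -0.4082]], R = [[5.1962, 5.1962], [0.0000, 2.4495]]

c_1 = (-3, 3, -3); ‖c_1‖ = 5.1962, so e_1 = (-0.5774, 0.5774, -0.5774).
e_1·c_2 = (-0.5774)·(-1) + 0.5774·4 + (-0.5774)·(-4) = 5.1962.
u_2 = c_2 − 5.1962·e_1 = (2.0000, 1.0000, -1.0000).
‖u_2‖ = 2.4495, so e_2 = (0.8165, 0.4082, -0.4082).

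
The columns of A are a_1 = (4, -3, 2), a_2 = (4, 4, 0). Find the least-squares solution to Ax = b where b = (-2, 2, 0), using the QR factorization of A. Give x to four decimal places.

x = (-0.4912, 0.0614)

a_1 = (4, -3, 2); ‖a_1‖ = 5.3852, so q_1 = (0.7428, -0.5571, 0.3714).
q_1·a_2 = 0.7428·4 + (-0.5571)·4 + 0.3714·0 = 0.7428.
u_2 = a_2 − 0.7428·q_1 = (3.4483, 4.4138, -0.2759).
‖u_2‖ = 5.6079, so q_2 = (0.6149, 0.7871, -0.0492).
Qᵀb = (-2.5997, 0.3443).
Back-substitute: x_2 = 0.3443/5.6079 = 0.0614.
x_1 = (-2.5997 − 0.7428·0.0614)/5.3852 = -0.4912.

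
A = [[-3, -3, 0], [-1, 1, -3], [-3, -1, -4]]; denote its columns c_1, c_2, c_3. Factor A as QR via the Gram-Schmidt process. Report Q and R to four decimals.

Q = [[-0.6882, -0.5869, 0.4264], [-0.2294, 0.7337, 0.6396], [-0.6882, 0.3424, -0.6396]], R = [[4.3589, 2.5236, 3.4412], [0.0000, 2.1521, -3.5705], [0.0000, 0.0000, 0.6396]]

c_1 = (-3, -1, -3); ‖c_1‖ = 4.3589, so e_1 = (-0.6882, -0.2294, -0.6882).
e_1·c_2 = (-0.6882)·(-3) + (-0.2294)·1 + (-0.6882)·(-1) = 2.5236.
u_2 = c_2 − 2.5236·e_1 = (-1.2632, 1.5789, 0.7368).
‖u_2‖ = 2.1521, so e_2 = (-0.5869, 0.7337, 0.3424).
e_1·c_3 = (-0.6882)·0 + (-0.2294)·(-3) + (-0.6882)·(-4) = 3.4412; e_2·c_3 = (-0.5869)·0 + 0.7337·(-3) + 0.3424·(-4) = -3.5705.
u_3 = c_3 − 3.4412·e_1 + 3.5705·e_2 = (0.2727, 0.4091, -0.4091).
‖u_3‖ = 0.6396, so e_3 = (0.4264, 0.6396, -0.6396).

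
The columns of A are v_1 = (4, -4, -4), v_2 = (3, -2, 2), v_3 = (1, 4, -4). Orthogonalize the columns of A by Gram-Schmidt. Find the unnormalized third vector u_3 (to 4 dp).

v_1 = (4, -4, -4); ‖v_1‖ = 6.9282, so e_1 = (0.5774, -0.5774, -0.5774).
e_1·v_2 = 0.5774·3 + (-0.5774)·(-2) + (-0.5774)·2 = 1.7321.
u_2 = v_2 − 1.7321·e_1 = (2.0000, -1.0000, 3.0000).
‖u_2‖ = 3.7417, so e_2 = (0.5345, -0.2673, 0.8018).
e_1·v_3 = 0.5774·1 + (-0.5774)·4 + (-0.5774)·(-4) = 0.5774; e_2·v_3 = 0.5345·1 + (-0.2673)·4 + 0.8018·(-4) = -3.7417.
u_3 = v_3 − 0.5774·e_1 + 3.7417·e_2 = (2.6667, 3.3333, -0.6667).

u_3 = (2.6667, 3.3333, -0.6667)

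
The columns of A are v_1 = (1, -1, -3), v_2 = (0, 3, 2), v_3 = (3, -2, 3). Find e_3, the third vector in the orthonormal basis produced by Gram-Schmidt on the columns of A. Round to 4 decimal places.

e_3 = (0.8890, -0.2540, 0.3810)

v_1 = (1, -1, -3); ‖v_1‖ = 3.3166, so e_1 = (0.3015, -0.3015, -0.9045).
e_1·v_2 = 0.3015·0 + (-0.3015)·3 + (-0.9045)·2 = -2.7136.
u_2 = v_2 + 2.7136·e_1 = (0.8182, 2.1818, -0.4545).
‖u_2‖ = 2.3741, so e_2 = (0.3446, 0.9190, -0.1915).
e_1·v_3 = 0.3015·3 + (-0.3015)·(-2) + (-0.9045)·3 = -1.2060; e_2·v_3 = 0.3446·3 + 0.9190·(-2) + (-0.1915)·3 = -1.3785.
u_3 = v_3 + 1.2060·e_1 + 1.3785·e_2 = (3.8387, -1.0968, 1.6452).
‖u_3‖ = 4.3180, so e_3 = (0.8890, -0.2540, 0.3810).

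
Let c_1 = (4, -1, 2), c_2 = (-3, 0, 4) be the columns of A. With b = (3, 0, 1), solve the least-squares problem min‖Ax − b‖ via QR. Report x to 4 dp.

x = (0.6483, -0.0963)

c_1 = (4, -1, 2); ‖c_1‖ = 4.5826, so q_1 = (0.8729, -0.2182, 0.4364).
q_1·c_2 = 0.8729·(-3) + (-0.2182)·0 + 0.4364·4 = -0.8729.
u_2 = c_2 + 0.8729·q_1 = (-2.2381, -0.1905, 4.3810).
‖u_2‖ = 4.9232, so q_2 = (-0.4546, -0.0387, 0.8899).
Qᵀb = (3.0551, -0.4739).
Back-substitute: x_2 = -0.4739/4.9232 = -0.0963.
x_1 = (3.0551 + 0.8729·(-0.0963))/4.5826 = 0.6483.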